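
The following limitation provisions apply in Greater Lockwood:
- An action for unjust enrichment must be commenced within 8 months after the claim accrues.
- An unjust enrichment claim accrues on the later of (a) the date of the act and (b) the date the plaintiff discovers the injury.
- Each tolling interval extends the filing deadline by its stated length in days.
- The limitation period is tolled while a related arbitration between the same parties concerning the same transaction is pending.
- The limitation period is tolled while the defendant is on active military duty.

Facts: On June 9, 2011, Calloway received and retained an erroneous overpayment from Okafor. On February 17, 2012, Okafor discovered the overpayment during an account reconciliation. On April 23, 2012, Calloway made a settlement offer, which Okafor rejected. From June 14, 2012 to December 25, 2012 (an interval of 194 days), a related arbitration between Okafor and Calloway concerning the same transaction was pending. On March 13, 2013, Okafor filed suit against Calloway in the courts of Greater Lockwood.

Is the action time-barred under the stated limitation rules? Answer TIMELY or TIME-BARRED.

TIMELY

Because discovery on February 17, 2012 post-dates the June 9, 2011 act, accrual under the later-of rule falls on February 17, 2012.
The untolled deadline — 8 months after February 17, 2012 — is October 17, 2012.
The period was tolled for 194 days by the pending related arbitration (June 14, 2012 to December 25, 2012), pushing the deadline to April 29, 2013.
None of the other events listed affects the running of the period under the stated rules.
Filing on March 13, 2013 beat the April 29, 2013 deadline — the action is timely.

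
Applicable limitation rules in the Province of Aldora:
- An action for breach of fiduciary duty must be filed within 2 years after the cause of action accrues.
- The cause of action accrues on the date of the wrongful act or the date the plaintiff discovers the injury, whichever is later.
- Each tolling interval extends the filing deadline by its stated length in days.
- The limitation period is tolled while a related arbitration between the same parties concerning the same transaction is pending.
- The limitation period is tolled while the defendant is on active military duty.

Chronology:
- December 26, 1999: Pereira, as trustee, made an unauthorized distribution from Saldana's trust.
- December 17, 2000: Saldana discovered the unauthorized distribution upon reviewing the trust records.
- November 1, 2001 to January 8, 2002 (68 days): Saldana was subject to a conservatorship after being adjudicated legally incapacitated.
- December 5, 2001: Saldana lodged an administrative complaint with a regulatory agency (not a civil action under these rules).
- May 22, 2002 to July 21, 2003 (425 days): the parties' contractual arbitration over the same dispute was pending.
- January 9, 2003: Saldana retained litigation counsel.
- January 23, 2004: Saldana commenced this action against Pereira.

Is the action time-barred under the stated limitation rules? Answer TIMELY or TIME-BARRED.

Taking the later of the act (December 26, 1999) and discovery (December 17, 2000), the claim accrued on December 17, 2000.
2 years from December 17, 2000 is December 17, 2002.
The pending related arbitration from May 22, 2002 to July 21, 2003 tolled the period for 425 days, extending the deadline to February 15, 2004.
Although the plaintiff's incapacity ran from November 1, 2001 to January 8, 2002, the stated rules do not make that a tolling event, so it is disregarded.
The other events in the timeline have no effect on the limitation period under the stated rules.
Saldana filed on January 23, 2004, before the February 15, 2004 deadline, so the action is timely.

TIMELY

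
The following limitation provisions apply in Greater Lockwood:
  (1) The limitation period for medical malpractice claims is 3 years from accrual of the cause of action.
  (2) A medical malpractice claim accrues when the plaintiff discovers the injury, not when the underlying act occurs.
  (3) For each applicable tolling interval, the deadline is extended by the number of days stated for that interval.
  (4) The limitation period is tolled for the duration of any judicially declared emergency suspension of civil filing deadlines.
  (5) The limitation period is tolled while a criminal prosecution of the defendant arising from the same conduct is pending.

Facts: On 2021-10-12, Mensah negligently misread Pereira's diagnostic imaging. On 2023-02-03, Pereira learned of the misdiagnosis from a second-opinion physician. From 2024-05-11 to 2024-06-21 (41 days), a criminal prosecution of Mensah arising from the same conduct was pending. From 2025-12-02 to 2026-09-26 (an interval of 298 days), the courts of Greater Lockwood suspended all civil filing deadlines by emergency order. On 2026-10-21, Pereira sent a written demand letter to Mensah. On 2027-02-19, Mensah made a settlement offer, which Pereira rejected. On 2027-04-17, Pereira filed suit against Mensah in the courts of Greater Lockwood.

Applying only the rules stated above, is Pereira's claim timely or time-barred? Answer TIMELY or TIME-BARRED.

The claim did not accrue until Pereira discovered the injury on 2023-02-03; the 2021-10-12 act date does not start the clock under the stated rule.
The untolled deadline — 3 years after 2023-02-03 — is 2026-02-03.
Because the pending criminal prosecution ran from 2024-05-11 to 2024-06-21, the deadline is extended by 41 days to 2026-03-16.
The emergency suspension of filing deadlines from 2025-12-02 to 2026-09-26 tolled the period for 298 days, extending the deadline to 2027-01-08.
Nothing else in the chronology tolls or restarts the period.
Pereira filed on 2027-04-17, after the 2027-01-08 deadline, so the action is time-barred.

TIME-BARRED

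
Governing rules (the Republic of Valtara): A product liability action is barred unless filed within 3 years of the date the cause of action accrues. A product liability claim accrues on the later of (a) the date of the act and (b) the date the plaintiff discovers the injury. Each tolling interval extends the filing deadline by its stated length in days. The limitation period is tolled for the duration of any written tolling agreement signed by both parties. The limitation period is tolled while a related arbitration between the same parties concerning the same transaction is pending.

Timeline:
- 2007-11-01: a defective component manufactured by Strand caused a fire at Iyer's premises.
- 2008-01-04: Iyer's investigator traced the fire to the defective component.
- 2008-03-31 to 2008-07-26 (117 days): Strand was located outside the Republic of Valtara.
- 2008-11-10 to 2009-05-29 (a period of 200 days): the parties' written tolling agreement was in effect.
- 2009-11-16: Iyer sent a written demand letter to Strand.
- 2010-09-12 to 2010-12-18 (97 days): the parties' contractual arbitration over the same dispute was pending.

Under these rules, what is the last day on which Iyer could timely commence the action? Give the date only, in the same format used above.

Taking the later of the act (2007-11-01) and discovery (2008-01-04), the claim accrued on 2008-01-04.
The untolled deadline — 3 years after 2008-01-04 — is 2011-01-04.
The period was tolled for 200 days by the written tolling agreement (2008-11-10 to 2009-05-29), pushing the deadline to 2011-07-23.
The period was tolled for 97 days by the pending related arbitration (2010-09-12 to 2010-12-18), pushing the deadline to 2011-10-28.
No stated provision tolls the period for the defendant's absence, so the interval from 2008-03-31 to 2008-07-26 has no effect on the deadline.
The other events in the timeline have no effect on the limitation period under the stated rules.

2011-10-28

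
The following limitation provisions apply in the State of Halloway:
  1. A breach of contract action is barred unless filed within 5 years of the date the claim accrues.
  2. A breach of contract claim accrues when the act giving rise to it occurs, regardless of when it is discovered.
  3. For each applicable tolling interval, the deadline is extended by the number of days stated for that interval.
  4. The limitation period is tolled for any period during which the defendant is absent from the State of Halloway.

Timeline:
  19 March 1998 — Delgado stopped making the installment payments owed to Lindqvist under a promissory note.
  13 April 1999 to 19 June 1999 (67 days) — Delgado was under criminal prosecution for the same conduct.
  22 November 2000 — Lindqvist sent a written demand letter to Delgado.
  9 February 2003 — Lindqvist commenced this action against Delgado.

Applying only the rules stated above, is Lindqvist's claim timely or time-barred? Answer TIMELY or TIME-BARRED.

TIMELY

The claim accrued on 19 March 1998, the date of the act.
The untolled deadline — 5 years after 19 March 1998 — is 19 March 2003.
Although a criminal prosecution ran from 13 April 1999 to 19 June 1999, the stated rules do not make that a tolling event, so it is disregarded.
Nothing else in the chronology tolls or restarts the period.
Filing on 9 February 2003 beat the 19 March 2003 deadline — the action is timely.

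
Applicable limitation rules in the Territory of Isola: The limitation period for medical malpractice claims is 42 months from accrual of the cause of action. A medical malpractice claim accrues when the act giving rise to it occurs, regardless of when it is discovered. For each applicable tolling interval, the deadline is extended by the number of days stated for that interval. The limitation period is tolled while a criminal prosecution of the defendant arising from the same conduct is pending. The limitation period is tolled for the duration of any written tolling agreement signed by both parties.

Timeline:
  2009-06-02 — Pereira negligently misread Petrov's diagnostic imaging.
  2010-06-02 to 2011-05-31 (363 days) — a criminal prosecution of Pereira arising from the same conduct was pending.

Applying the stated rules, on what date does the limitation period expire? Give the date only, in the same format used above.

2013-11-30

The claim accrued on 2009-06-02, when the wrongful act occurred.
The untolled deadline — 42 months after 2009-06-02 — is 2012-12-02.
The period was tolled for 363 days by the pending criminal prosecution (2010-06-02 to 2011-05-31), pushing the deadline to 2013-11-30.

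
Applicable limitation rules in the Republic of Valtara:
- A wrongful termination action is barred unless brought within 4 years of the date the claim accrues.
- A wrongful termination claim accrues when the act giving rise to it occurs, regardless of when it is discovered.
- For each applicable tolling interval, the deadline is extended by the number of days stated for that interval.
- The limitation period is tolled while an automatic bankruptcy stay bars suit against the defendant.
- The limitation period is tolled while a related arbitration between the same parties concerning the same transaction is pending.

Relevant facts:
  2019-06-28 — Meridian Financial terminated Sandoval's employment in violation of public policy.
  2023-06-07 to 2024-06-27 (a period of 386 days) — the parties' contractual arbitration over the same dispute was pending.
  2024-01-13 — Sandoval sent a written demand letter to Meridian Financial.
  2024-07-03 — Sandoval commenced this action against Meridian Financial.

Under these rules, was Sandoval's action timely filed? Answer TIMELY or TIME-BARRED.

TIMELY

The limitation period began to run on 2019-06-28.
4 years from 2019-06-28 is 2023-06-28.
The pending related arbitration from 2023-06-07 to 2024-06-27 tolled the period for 386 days, extending the deadline to 2024-07-18.
None of the other events listed affects the running of the period under the stated rules.
The 2024-07-03 filing precedes the 2024-07-18 deadline; the claim is timely.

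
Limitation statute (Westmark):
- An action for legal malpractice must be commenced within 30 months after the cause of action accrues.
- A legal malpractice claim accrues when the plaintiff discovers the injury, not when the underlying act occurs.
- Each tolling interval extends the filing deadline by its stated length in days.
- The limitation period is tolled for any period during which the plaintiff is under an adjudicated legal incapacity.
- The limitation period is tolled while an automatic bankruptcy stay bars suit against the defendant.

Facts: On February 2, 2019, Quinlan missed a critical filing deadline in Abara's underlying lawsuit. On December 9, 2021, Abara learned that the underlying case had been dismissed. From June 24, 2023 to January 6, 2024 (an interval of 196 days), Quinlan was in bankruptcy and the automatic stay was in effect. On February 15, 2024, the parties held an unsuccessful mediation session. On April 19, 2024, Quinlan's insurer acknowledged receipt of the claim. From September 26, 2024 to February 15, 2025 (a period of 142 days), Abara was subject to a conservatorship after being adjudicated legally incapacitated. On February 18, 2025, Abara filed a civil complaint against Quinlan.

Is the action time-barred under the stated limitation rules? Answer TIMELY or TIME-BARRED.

TIMELY

Under the discovery rule, the claim accrued on December 9, 2021, when Abara discovered the injury — not on the February 2, 2019 date of the underlying act.
30 months from December 9, 2021 is June 9, 2024.
Because the automatic bankruptcy stay ran from June 24, 2023 to January 6, 2024, the deadline is extended by 196 days to December 22, 2024.
The plaintiff's legal incapacity from September 26, 2024 to February 15, 2025 tolled the period for 142 days, extending the deadline to May 13, 2025.
Nothing else in the chronology tolls or restarts the period.
The February 18, 2025 filing precedes the May 13, 2025 deadline; the claim is timely.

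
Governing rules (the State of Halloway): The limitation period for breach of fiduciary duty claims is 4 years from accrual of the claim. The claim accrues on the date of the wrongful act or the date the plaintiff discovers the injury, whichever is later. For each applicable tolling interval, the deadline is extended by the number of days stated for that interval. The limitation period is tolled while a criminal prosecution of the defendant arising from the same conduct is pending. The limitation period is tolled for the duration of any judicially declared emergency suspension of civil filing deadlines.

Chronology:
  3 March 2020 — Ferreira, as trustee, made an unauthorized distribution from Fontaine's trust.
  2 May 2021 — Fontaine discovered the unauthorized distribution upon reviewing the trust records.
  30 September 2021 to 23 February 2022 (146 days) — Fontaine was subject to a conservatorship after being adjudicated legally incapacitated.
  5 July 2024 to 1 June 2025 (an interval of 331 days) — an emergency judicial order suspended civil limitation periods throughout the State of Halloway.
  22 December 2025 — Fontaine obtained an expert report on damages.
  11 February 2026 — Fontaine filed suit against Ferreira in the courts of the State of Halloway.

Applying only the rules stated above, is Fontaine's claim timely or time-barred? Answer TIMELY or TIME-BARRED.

TIMELY

Taking the later of the act (3 March 2020) and discovery (2 May 2021), the claim accrued on 2 May 2021.
The untolled deadline — 4 years after 2 May 2021 — is 2 May 2025.
The emergency suspension of filing deadlines from 5 July 2024 to 1 June 2025 tolled the period for 331 days, extending the deadline to 29 March 2026.
Although the plaintiff's incapacity ran from 30 September 2021 to 23 February 2022, the stated rules do not make that a tolling event, so it is disregarded.
None of the other events listed affects the running of the period under the stated rules.
Fontaine filed on 11 February 2026, before the 29 March 2026 deadline, so the action is timely.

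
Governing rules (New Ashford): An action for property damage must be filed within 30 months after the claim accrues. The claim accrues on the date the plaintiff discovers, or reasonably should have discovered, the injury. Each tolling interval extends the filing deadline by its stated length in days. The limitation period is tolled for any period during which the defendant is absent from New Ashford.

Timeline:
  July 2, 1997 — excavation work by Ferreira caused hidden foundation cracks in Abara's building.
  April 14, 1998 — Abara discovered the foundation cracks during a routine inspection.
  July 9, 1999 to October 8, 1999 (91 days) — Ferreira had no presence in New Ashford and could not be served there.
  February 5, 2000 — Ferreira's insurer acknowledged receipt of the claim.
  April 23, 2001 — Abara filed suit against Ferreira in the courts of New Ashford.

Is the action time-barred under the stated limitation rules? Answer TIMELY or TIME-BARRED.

Accrual is tied to discovery, so the period began on April 14, 1998 rather than on July 2, 1997 when the act occurred.
30 months from April 14, 1998 is October 14, 2000.
Because the defendant's absence from the jurisdiction ran from July 9, 1999 to October 8, 1999, the deadline is extended by 91 days to January 13, 2001.
The other events in the timeline have no effect on the limitation period under the stated rules.
Filing on April 23, 2001 missed the January 13, 2001 deadline — the action is time-barred.

TIME-BARRED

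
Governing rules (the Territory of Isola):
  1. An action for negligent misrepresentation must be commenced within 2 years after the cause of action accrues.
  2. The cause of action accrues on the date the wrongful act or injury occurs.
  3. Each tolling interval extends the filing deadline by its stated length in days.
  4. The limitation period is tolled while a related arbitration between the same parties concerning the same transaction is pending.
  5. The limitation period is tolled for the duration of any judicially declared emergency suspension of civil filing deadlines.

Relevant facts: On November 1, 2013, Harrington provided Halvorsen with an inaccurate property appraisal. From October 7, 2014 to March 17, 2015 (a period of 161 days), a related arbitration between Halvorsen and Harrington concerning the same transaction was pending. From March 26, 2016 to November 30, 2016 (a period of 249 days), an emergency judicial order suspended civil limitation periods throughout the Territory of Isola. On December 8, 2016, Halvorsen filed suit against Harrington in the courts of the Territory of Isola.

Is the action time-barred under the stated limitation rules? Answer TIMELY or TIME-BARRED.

The limitation period began to run on November 1, 2013.
The untolled deadline — 2 years after November 1, 2013 — is November 1, 2015.
Because the pending related arbitration ran from October 7, 2014 to March 17, 2015, the deadline is extended by 161 days to April 10, 2016.
Because the emergency suspension of filing deadlines ran from March 26, 2016 to November 30, 2016, the deadline is extended by 249 days to December 15, 2016.
Filing on December 8, 2016 beat the December 15, 2016 deadline — the action is timely.

TIMELY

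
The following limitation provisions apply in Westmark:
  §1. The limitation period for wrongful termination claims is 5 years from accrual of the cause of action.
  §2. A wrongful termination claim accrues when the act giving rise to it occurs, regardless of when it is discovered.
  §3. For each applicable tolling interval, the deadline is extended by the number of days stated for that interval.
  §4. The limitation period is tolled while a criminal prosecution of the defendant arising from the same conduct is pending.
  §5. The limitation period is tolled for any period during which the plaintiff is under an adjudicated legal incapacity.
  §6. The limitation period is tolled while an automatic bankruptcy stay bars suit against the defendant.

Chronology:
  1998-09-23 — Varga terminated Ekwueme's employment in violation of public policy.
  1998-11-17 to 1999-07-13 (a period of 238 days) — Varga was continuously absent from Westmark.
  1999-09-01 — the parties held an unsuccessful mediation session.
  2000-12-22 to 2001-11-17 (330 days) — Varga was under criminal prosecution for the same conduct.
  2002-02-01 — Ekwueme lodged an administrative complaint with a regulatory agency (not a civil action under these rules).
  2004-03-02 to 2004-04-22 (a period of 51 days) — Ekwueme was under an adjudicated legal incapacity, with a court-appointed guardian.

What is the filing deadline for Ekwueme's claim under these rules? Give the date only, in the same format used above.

The claim accrued on 1998-09-23, when the wrongful act occurred.
The untolled deadline — 5 years after 1998-09-23 — is 2003-09-23.
The pending criminal prosecution from 2000-12-22 to 2001-11-17 tolled the period for 330 days, extending the deadline to 2004-08-18.
The period was tolled for 51 days by the plaintiff's legal incapacity (2004-03-02 to 2004-04-22), pushing the deadline to 2004-10-08.
Although the defendant's absence ran from 1998-11-17 to 1999-07-13, the stated rules do not make that a tolling event, so it is disregarded.
None of the other events listed affects the running of the period under the stated rules.

2004-10-08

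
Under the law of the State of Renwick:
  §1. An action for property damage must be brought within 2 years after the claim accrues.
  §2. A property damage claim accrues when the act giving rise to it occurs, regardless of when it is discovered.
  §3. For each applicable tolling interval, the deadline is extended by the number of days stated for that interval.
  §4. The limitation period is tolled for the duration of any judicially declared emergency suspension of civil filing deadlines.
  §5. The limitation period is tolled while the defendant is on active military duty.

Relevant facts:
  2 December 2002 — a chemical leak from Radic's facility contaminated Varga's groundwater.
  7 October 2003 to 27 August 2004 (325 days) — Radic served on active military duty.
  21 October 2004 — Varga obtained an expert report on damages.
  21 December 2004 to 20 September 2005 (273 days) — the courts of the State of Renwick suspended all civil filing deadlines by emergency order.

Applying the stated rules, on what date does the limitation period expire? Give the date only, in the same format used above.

The limitation period began to run on 2 December 2002.
The untolled deadline — 2 years after 2 December 2002 — is 2 December 2004.
Because the defendant's active military service ran from 7 October 2003 to 27 August 2004, the deadline is extended by 325 days to 23 October 2005.
Because the emergency suspension of filing deadlines ran from 21 December 2004 to 20 September 2005, the deadline is extended by 273 days to 23 July 2006.
The other events in the timeline have no effect on the limitation period under the stated rules.

23 July 2006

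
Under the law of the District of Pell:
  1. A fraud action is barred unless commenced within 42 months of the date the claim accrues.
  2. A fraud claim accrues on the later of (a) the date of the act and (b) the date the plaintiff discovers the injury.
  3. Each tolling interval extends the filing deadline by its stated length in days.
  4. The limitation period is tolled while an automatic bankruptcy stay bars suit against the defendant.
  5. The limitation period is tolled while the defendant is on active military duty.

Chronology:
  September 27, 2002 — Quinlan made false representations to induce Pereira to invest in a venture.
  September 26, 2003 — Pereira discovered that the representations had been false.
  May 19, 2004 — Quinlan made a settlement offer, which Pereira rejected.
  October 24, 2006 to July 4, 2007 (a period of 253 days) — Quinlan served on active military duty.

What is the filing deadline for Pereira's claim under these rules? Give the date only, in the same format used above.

Because discovery on September 26, 2003 post-dates the September 27, 2002 act, accrual under the later-of rule falls on September 26, 2003.
Adding the 42 months base period to September 26, 2003 gives a deadline of March 26, 2007, before any tolling.
The period was tolled for 253 days by the defendant's active military service (October 24, 2006 to July 4, 2007), pushing the deadline to December 4, 2007.
None of the other events listed affects the running of the period under the stated rules.

December 4, 2007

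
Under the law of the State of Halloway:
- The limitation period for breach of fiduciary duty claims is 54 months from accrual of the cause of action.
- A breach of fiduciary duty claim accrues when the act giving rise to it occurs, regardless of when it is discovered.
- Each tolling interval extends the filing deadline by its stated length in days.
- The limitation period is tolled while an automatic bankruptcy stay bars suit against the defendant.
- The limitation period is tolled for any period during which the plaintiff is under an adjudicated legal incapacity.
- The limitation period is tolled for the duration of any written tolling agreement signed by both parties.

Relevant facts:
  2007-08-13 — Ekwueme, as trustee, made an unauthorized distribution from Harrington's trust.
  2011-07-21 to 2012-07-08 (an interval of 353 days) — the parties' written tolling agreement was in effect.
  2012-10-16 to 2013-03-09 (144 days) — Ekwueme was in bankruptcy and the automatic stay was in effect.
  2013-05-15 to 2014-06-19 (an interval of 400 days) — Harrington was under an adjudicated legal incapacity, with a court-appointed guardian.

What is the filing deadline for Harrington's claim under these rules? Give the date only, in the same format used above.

2014-07-29

The claim accrued on 2007-08-13, when the wrongful act occurred.
The untolled deadline — 54 months after 2007-08-13 — is 2012-02-13.
The period was tolled for 353 days by the written tolling agreement (2011-07-21 to 2012-07-08), pushing the deadline to 2013-01-31.
Because the automatic bankruptcy stay ran from 2012-10-16 to 2013-03-09, the deadline is extended by 144 days to 2013-06-24.
The plaintiff's legal incapacity from 2013-05-15 to 2014-06-19 tolled the period for 400 days, extending the deadline to 2014-07-29.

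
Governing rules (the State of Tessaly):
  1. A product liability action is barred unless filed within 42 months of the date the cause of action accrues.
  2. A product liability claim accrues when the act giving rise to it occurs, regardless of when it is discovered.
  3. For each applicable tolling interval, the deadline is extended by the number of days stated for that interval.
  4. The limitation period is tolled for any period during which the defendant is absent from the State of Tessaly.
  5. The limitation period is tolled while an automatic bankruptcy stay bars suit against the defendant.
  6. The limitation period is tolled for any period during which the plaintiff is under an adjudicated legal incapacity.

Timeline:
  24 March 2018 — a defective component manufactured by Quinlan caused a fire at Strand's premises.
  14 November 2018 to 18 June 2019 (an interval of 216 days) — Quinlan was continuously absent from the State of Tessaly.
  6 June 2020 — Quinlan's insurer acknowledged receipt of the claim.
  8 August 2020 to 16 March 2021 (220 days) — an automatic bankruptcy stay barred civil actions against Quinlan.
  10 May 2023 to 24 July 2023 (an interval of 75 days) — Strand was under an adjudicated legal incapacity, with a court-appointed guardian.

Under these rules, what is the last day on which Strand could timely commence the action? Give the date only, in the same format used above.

4 December 2022

The limitation period began to run on 24 March 2018.
42 months from 24 March 2018 is 24 September 2021.
The period was tolled for 216 days by the defendant's absence from the jurisdiction (14 November 2018 to 18 June 2019), pushing the deadline to 28 April 2022.
The automatic bankruptcy stay from 8 August 2020 to 16 March 2021 tolled the period for 220 days, extending the deadline to 4 December 2022.
The plaintiff's legal incapacity from 10 May 2023 to 24 July 2023 began after the period had already run on 4 December 2022, so it has no tolling effect.
None of the other events listed affects the running of the period under the stated rules.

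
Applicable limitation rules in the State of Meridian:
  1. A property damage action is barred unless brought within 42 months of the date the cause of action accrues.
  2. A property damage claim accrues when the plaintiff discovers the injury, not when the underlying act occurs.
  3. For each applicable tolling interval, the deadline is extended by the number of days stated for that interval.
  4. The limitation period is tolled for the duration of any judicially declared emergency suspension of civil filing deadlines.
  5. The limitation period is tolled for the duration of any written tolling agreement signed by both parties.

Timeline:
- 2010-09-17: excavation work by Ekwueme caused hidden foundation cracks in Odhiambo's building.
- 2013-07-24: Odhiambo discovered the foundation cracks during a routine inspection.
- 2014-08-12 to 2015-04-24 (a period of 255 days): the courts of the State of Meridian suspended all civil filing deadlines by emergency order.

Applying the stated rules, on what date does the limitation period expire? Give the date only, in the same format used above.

2017-10-06

Accrual is tied to discovery, so the period began on 2013-07-24 rather than on 2010-09-17 when the act occurred.
The untolled deadline — 42 months after 2013-07-24 — is 2017-01-24.
The emergency suspension of filing deadlines from 2014-08-12 to 2015-04-24 tolled the period for 255 days, extending the deadline to 2017-10-06.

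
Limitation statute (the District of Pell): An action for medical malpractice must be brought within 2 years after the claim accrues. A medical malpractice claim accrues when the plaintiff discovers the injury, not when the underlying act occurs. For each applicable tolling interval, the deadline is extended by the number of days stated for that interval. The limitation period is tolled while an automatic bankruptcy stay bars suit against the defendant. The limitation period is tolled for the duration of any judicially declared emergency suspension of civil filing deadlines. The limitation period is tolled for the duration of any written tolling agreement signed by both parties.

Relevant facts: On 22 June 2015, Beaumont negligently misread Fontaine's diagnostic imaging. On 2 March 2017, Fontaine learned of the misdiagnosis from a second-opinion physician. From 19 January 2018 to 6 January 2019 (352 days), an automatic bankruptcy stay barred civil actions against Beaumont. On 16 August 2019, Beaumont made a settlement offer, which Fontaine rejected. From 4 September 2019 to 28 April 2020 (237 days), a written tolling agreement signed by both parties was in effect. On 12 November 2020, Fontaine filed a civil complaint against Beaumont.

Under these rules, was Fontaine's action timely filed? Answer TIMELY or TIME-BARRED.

TIME-BARRED

Under the discovery rule, the claim accrued on 2 March 2017, when Fontaine discovered the injury — not on the 22 June 2015 date of the underlying act.
The untolled deadline — 2 years after 2 March 2017 — is 2 March 2019.
The period was tolled for 352 days by the automatic bankruptcy stay (19 January 2018 to 6 January 2019), pushing the deadline to 17 February 2020.
The period was tolled for 237 days by the written tolling agreement (4 September 2019 to 28 April 2020), pushing the deadline to 11 October 2020.
Nothing else in the chronology tolls or restarts the period.
Filing on 12 November 2020 missed the 11 October 2020 deadline — the action is time-barred.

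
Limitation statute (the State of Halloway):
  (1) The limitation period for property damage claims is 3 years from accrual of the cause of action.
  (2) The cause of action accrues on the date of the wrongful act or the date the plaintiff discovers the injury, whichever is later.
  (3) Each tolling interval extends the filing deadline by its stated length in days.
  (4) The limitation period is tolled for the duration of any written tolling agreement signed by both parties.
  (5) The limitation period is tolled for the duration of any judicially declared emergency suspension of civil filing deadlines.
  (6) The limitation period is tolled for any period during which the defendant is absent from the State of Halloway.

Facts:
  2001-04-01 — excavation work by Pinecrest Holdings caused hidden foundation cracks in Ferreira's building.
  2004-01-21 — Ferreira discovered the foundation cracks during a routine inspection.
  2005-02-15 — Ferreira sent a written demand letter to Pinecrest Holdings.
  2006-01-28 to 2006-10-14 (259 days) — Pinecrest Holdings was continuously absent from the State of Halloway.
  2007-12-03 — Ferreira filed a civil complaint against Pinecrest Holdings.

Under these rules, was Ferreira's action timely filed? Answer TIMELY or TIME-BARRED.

Taking the later of the act (2001-04-01) and discovery (2004-01-21), the claim accrued on 2004-01-21.
Adding the 3 years base period to 2004-01-21 gives a deadline of 2007-01-21, before any tolling.
The period was tolled for 259 days by the defendant's absence from the jurisdiction (2006-01-28 to 2006-10-14), pushing the deadline to 2007-10-07.
Nothing else in the chronology tolls or restarts the period.
Ferreira filed on 2007-12-03, after the 2007-10-07 deadline, so the action is time-barred.

TIME-BARRED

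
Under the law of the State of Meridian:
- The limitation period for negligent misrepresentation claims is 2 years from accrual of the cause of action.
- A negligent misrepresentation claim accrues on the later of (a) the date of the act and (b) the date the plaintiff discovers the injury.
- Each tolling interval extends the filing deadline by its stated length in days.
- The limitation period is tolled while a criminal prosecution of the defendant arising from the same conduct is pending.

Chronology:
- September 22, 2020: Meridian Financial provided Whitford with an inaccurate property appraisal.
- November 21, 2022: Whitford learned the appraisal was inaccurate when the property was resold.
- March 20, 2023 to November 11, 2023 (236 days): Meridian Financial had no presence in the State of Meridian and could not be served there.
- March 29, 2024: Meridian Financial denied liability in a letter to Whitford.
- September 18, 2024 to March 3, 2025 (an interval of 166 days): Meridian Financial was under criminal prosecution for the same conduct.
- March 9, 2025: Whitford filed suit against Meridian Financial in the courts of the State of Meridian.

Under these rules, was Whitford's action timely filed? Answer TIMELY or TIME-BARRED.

TIMELY

The claim accrued on November 21, 2022 — the later of the September 22, 2020 act and the November 21, 2022 discovery.
Adding the 2 years base period to November 21, 2022 gives a deadline of November 21, 2024, before any tolling.
Because the pending criminal prosecution ran from September 18, 2024 to March 3, 2025, the deadline is extended by 166 days to May 6, 2025.
The defendant's absence from the jurisdiction from March 20, 2023 to November 11, 2023 does not toll the period, because no stated rule makes the defendant's absence a tolling event.
Nothing else in the chronology tolls or restarts the period.
The March 9, 2025 filing precedes the May 6, 2025 deadline; the claim is timely.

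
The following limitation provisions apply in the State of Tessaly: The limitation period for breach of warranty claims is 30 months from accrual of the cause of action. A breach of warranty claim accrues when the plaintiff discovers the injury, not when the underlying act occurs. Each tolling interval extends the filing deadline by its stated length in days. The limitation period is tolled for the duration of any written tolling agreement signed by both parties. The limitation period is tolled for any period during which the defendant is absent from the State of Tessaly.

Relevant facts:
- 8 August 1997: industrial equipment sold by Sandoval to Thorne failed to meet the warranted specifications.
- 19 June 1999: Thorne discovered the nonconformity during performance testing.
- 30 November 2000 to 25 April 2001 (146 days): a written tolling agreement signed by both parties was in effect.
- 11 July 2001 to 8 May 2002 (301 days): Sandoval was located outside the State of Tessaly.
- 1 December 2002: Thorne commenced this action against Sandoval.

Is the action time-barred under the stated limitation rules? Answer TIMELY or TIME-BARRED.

TIMELY

The claim did not accrue until Thorne discovered the injury on 19 June 1999; the 8 August 1997 act date does not start the clock under the stated rule.
The untolled deadline — 30 months after 19 June 1999 — is 19 December 2001.
The written tolling agreement from 30 November 2000 to 25 April 2001 tolled the period for 146 days, extending the deadline to 14 May 2002.
The period was tolled for 301 days by the defendant's absence from the jurisdiction (11 July 2001 to 8 May 2002), pushing the deadline to 11 March 2003.
Thorne filed on 1 December 2002, before the 11 March 2003 deadline, so the action is timely.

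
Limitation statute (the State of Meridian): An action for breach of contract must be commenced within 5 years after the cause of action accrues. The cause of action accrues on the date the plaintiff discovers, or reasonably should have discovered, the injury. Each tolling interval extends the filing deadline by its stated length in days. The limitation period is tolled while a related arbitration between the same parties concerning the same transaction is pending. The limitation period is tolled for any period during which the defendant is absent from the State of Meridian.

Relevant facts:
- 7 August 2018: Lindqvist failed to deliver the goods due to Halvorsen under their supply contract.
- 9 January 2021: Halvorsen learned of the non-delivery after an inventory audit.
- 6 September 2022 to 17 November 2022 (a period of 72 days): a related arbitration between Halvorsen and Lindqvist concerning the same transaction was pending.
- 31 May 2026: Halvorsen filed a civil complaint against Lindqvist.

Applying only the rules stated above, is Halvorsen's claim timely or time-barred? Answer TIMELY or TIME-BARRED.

TIME-BARRED

Accrual is tied to discovery, so the period began on 9 January 2021 rather than on 7 August 2018 when the act occurred.
5 years from 9 January 2021 is 9 January 2026.
The period was tolled for 72 days by the pending related arbitration (6 September 2022 to 17 November 2022), pushing the deadline to 22 March 2026.
Halvorsen filed on 31 May 2026, after the 22 March 2026 deadline, so the action is time-barred.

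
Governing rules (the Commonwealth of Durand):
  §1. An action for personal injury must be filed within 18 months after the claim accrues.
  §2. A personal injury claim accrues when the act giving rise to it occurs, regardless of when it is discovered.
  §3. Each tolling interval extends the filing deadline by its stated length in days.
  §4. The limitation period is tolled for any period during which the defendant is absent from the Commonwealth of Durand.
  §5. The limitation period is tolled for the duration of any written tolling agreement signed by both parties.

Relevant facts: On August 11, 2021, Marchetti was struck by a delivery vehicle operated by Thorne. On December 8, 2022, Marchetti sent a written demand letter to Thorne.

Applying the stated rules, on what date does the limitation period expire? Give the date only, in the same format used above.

The claim accrued on August 11, 2021, when the wrongful act occurred.
Adding the 18 months base period to August 11, 2021 gives a deadline of February 11, 2023, before any tolling.
The other events in the timeline have no effect on the limitation period under the stated rules.

February 11, 2023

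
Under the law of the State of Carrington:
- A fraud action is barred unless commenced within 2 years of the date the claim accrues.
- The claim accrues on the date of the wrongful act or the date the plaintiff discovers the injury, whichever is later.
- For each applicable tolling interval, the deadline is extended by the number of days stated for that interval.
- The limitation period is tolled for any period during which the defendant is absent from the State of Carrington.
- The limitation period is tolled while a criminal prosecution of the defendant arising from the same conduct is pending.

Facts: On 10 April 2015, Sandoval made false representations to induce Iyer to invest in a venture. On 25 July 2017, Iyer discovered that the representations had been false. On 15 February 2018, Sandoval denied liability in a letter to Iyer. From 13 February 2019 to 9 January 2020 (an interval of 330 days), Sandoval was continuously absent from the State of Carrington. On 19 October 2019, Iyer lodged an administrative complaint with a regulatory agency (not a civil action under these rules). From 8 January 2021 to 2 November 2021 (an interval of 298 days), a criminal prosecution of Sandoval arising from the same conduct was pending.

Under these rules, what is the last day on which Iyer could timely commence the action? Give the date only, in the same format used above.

19 June 2020

Because discovery on 25 July 2017 post-dates the 10 April 2015 act, accrual under the later-of rule falls on 25 July 2017.
2 years from 25 July 2017 is 25 July 2019.
Because the defendant's absence from the jurisdiction ran from 13 February 2019 to 9 January 2020, the deadline is extended by 330 days to 19 June 2020.
The pending criminal prosecution from 8 January 2021 to 2 November 2021 began after the period had already run on 19 June 2020, so it has no tolling effect.
The other events in the timeline have no effect on the limitation period under the stated rules.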